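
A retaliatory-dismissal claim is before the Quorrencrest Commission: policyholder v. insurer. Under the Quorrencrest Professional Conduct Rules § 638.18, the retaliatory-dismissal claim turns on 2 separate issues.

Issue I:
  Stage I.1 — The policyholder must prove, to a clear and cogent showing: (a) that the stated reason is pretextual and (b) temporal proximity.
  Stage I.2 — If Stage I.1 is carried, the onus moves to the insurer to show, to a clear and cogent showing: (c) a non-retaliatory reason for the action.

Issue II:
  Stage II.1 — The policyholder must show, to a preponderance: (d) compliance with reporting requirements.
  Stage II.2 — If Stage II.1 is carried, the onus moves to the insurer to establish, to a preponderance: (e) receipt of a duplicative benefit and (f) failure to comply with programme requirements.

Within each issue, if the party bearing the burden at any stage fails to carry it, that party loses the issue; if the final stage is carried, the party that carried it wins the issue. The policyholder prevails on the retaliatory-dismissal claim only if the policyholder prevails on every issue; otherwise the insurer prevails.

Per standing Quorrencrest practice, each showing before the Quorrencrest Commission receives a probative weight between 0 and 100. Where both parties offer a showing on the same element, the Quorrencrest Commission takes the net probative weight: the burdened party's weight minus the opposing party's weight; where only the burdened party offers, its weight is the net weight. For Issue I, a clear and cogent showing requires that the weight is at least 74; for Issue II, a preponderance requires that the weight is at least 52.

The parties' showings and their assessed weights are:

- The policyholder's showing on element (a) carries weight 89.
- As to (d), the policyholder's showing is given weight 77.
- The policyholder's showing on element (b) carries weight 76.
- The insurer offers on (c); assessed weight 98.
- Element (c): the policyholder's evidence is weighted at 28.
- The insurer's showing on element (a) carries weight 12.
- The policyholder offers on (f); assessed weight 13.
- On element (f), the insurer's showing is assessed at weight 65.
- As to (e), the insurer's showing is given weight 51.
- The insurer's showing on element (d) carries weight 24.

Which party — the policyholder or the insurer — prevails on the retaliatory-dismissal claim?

policyholder

— Issue I —
At Stage I.1 the policyholder must meet a clear and cogent showing (weight is at least 74): on (a) the weight is 89 less the opposing 12 gives net 77, which does reach 74, so (a) meets the standard; on (b) the weight is 76, which does reach 74, so (b) meets the standard.
  The policyholder carries Stage I.1; the insurer now bears the burden.
At Stage I.2 the insurer must meet a clear and cogent showing (weight is at least 74): on (c) the weight is 98 less the opposing 28 gives net 70, which does not reach 74, so (c) does not meet the standard.
  Stage I.2 not carried; the insurer fails its burden.
The policyholder prevails on this issue.
— Issue II —
At Stage II.1 the policyholder must meet a preponderance (weight is at least 52): on (d) the weight is 77 less the opposing 24 gives net 53, ≥ 52, so (d) meets the standard.
  The policyholder carries Stage II.1; the insurer now bears the burden.
At Stage II.2 the insurer must meet a preponderance (weight is at least 52): on (e) the weight is 51, < 52, so (e) does not meet the standard; on (f) the weight is 65 less the opposing 13 gives net 52, ≥ 52, so (f) meets the standard.
  Not every element is met, so the insurer fails to carry Stage II.2.
So the policyholder prevails on this issue.
Per-issue: Issue I → policyholder; Issue II → policyholder. The policyholder must prevail on every issue; overall, the policyholder prevails.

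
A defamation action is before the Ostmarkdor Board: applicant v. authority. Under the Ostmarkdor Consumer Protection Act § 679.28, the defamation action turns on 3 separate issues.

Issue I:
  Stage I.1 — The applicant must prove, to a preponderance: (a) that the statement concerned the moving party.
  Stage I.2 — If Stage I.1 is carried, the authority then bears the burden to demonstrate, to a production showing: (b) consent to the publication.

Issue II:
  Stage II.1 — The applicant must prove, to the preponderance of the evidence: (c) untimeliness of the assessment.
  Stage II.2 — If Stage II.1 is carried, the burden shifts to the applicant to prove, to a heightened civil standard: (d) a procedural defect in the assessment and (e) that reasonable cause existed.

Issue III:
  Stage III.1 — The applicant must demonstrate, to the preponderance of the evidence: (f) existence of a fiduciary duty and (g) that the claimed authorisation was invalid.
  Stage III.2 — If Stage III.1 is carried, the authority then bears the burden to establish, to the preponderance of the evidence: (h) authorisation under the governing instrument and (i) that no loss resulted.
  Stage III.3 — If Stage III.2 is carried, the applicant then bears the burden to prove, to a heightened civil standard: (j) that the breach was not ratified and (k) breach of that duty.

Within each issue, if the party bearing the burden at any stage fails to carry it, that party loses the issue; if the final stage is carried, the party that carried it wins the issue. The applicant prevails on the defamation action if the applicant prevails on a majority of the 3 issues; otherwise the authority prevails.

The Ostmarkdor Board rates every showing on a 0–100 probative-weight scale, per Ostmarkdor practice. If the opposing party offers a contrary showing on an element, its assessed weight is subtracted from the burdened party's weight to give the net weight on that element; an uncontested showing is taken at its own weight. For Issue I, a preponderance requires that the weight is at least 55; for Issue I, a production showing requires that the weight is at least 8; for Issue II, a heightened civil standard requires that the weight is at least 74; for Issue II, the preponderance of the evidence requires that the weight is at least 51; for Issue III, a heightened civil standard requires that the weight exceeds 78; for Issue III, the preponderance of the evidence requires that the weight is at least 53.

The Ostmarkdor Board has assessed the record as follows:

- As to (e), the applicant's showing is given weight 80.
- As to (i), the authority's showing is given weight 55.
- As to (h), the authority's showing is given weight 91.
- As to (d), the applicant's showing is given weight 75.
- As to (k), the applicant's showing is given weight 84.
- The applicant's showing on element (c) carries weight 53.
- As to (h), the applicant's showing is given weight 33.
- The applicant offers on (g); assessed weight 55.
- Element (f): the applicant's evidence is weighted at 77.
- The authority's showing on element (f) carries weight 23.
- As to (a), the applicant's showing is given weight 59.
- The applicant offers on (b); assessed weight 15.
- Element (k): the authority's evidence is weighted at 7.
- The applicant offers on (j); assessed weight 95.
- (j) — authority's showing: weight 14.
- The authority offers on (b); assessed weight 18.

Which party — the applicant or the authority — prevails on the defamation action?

— Issue I —
At Stage I.1 the applicant must meet a preponderance (weight is at least 55): on (a) the weight is 59, ≥ 55, so (a) meets the standard.
  All elements met. The burden passes to the authority.
At Stage I.2 the authority must meet a production showing (weight is at least 8): on (b) the weight is 18 less the opposing 15 gives net 3, < 8, so (b) does not meet the standard.
  Stage I.2 not carried; the authority fails its burden.
The analysis ends at Stage I.2; the applicant prevails on this issue.
— Issue II —
Stage II.1 (applicant, the preponderance of the evidence, weight is at least 51): (c) 53 ≥ 51 — meets.
  Stage II.1 is satisfied; the applicant continues to bear the burden.
Stage II.2 (applicant, a heightened civil standard, weight is at least 74): (d) 75 ≥ 74 — meets; (e) 80 ≥ 74 — meets.
  All elements met at the final stage.
Every stage carried; the applicant prevails on this issue.
— Issue III —
Stage III.1 (applicant, the preponderance of the evidence, weight is at least 53): (f) net 77−23=54 ≥ 53 — meets; (g) 55 ≥ 53 — meets.
  Stage III.1 is satisfied; the onus moves to the authority.
Stage III.2 (authority, the preponderance of the evidence, weight is at least 53): (h) net 91−33=58 ≥ 53 — meets; (i) 55 ≥ 53 — meets.
  All elements met. The burden passes to the applicant.
Stage III.3 (applicant, a heightened civil standard, weight exceeds 78): (j) net 95−14=81 > 78 — meets; (k) net 84−7=77 ≤ 78 — fails.
  The applicant does not carry Stage III.3.
So the authority prevails on this issue.
Per-issue: Issue I → applicant; Issue II → applicant; Issue III → authority. The applicant must prevail on a majority of issues; overall, the applicant prevails.

applicant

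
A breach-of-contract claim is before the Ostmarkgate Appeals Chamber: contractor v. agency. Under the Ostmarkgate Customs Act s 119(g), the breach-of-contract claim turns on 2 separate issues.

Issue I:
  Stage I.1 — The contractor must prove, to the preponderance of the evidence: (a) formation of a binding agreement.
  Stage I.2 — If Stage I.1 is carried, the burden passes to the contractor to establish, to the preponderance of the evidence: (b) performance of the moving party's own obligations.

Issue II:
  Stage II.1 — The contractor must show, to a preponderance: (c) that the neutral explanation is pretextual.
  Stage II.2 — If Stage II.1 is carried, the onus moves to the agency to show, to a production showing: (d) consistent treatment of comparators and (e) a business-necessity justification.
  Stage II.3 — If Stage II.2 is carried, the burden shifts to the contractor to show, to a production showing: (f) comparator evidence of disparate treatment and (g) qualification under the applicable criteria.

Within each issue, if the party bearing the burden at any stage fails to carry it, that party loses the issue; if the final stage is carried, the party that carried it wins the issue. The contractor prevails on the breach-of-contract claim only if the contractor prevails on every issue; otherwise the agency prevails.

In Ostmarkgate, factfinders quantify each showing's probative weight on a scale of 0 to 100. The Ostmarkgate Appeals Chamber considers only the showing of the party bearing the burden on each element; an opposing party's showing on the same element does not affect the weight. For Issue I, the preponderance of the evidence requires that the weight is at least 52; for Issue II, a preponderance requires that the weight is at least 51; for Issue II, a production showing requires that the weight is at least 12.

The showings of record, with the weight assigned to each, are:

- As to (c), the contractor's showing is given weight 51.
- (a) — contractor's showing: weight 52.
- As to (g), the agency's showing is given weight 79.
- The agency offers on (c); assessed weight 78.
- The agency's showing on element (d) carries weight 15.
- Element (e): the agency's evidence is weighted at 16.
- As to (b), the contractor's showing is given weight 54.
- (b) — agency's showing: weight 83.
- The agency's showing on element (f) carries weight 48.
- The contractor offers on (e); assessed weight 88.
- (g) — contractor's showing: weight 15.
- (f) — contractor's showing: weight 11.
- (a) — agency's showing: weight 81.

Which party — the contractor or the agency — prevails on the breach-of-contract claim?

— Issue I —
Stage I.1 (contractor, the preponderance of the evidence, weight is at least 52): (a) 52 (agency's 81 disregarded) ≥ 52 — meets.
  Stage I.1 carried; the burden remains with the contractor.
Stage I.2 (contractor, the preponderance of the evidence, weight is at least 52): (b) 54 (agency's 83 disregarded) ≥ 52 — meets.
  Stage I.2 carried; the final stage is satisfied.
All stages carried — the contractor prevails on this issue.
— Issue II —
At Stage II.1 the contractor must meet a preponderance (weight is at least 51): on (c) the weight is 51 (the agency's 78 is given no effect), ≥ 51, so (c) meets the standard.
  All elements met. The burden passes to the agency.
At Stage II.2 the agency must meet a production showing (weight is at least 12): on (d) the weight is 15, ≥ 12, so (d) meets the standard; on (e) the weight is 16 (the contractor's 88 is given no effect), which does reach 12, so (e) meets the standard.
  Stage II.2 is satisfied; the onus moves to the contractor.
At Stage II.3 the contractor must meet a production showing (weight is at least 12): on (f) the weight is 11 (the agency's 48 is given no effect), < 12, so (f) does not meet the standard; on (g) the weight is 15 (the agency's 79 is given no effect), ≥ 12, so (g) meets the standard.
  Stage II.3 not carried; the contractor fails its burden.
The agency prevails on this issue.
Per-issue: Issue I → contractor; Issue II → agency. The contractor must prevail on every issue; overall, the agency prevails.

agency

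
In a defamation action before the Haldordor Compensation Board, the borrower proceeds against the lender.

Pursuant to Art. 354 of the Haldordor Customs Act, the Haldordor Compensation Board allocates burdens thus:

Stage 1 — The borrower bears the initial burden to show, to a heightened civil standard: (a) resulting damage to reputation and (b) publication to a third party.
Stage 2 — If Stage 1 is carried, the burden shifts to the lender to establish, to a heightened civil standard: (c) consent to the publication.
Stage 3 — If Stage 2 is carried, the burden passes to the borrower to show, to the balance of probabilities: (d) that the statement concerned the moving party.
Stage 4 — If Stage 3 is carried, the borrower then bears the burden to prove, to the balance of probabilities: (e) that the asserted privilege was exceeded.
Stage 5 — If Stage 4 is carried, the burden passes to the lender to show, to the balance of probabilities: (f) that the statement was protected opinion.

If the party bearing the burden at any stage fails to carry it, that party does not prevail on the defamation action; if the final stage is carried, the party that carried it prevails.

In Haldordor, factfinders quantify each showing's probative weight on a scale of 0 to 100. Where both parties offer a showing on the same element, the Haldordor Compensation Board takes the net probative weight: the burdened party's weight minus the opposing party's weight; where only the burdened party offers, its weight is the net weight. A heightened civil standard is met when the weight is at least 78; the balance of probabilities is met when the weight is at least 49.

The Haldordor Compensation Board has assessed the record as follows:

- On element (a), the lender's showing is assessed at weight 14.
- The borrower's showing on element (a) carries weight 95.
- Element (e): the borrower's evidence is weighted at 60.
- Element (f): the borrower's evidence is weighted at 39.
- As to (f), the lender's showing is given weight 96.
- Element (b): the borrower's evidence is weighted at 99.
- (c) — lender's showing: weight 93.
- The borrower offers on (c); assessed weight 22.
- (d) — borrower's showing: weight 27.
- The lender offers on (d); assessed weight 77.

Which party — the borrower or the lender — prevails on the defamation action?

borrower

Stage 1 (borrower, a heightened civil standard, weight is at least 78): (a) net 95−14=81 ≥ 78 — meets; (b) 99 ≥ 78 — meets.
  All elements met. The burden passes to the lender.
Stage 2 (lender, a heightened civil standard, weight is at least 78): (c) net 93−22=71 < 78 — fails.
  The lender does not carry Stage 2.
The borrower prevails.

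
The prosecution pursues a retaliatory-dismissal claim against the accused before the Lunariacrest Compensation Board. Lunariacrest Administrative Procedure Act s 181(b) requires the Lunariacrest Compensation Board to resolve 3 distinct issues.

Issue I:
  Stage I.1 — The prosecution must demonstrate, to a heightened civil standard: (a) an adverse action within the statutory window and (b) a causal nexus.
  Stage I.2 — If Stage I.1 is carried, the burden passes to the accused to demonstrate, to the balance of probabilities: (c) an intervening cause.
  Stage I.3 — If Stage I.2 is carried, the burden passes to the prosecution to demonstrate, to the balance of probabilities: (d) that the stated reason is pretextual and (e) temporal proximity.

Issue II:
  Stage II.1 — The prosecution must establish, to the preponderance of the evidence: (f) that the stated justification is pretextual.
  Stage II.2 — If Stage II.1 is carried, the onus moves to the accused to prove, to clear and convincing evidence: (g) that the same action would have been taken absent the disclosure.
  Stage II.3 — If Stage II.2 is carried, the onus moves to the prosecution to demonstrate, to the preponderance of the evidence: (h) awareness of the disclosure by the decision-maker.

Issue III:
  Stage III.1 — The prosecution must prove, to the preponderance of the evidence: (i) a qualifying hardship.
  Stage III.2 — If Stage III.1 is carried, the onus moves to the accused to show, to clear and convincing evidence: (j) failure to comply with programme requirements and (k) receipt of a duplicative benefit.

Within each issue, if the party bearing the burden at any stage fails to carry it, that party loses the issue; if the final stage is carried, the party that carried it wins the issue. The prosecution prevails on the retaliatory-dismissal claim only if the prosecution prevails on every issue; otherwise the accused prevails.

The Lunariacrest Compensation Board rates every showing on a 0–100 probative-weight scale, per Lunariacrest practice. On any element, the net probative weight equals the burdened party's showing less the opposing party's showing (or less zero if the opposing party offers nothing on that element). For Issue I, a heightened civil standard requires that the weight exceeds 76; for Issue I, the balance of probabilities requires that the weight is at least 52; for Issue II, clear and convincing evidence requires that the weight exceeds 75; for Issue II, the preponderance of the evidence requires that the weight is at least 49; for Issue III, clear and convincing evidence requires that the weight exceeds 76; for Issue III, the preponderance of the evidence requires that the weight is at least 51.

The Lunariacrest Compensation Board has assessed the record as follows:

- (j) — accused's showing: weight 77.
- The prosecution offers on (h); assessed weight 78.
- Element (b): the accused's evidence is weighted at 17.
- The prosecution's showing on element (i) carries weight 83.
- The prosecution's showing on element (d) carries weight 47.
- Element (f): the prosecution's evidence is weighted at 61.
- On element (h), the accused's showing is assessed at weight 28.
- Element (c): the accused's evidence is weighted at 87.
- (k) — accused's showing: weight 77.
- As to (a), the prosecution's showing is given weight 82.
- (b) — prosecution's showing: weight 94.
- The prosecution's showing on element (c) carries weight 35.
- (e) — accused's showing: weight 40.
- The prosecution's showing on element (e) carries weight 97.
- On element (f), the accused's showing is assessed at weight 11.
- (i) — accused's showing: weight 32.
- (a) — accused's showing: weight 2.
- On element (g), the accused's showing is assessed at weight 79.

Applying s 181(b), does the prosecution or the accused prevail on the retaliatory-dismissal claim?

— Issue I —
Stage I.1 (prosecution, a heightened civil standard, weight exceeds 76): (a) net 82−2=80 > 76 — meets; (b) net 94−17=77 > 76 — meets.
  Stage I.1 is satisfied; the onus moves to the accused.
Stage I.2 (accused, the balance of probabilities, weight is at least 52): (c) net 87−35=52 ≥ 52 — meets.
  Stage I.2 carried; the burden shifts to the prosecution.
Stage I.3 (prosecution, the balance of probabilities, weight is at least 52): (d) 47 < 52 — fails; (e) net 97−40=57 ≥ 52 — meets.
  The prosecution does not carry Stage I.3.
So the accused prevails on this issue.
— Issue II —
Stage II.1 (prosecution, the preponderance of the evidence, weight is at least 49): (f) net 61−11=50 ≥ 49 — meets.
  All elements met. The burden passes to the accused.
Stage II.2 (accused, clear and convincing evidence, weight exceeds 75): (g) 79 > 75 — meets.
  Stage II.2 is satisfied; the onus moves to the prosecution.
Stage II.3 (prosecution, the preponderance of the evidence, weight is at least 49): (h) net 78−28=50 ≥ 49 — meets.
  The prosecution carries the last stage.
Every stage carried; the prosecution prevails on this issue.
— Issue III —
Stage III.1 — burden on prosecution; standard: the preponderance of the evidence (weight is at least 51).
    (i): 83 − 32 = 51 ≥ 51 [met]
  All elements met. The burden passes to the accused.
Stage III.2 — burden on accused; standard: clear and convincing evidence (weight exceeds 76).
    (j): 77 > 76 [met]
    (k): 77 > 76 [met]
  Stage III.2 carried; the final stage is satisfied.
With every stage satisfied, the accused prevails on this issue.
Per-issue: Issue I → accused; Issue II → prosecution; Issue III → accused. The prosecution must prevail on every issue; overall, the accused prevails.

accused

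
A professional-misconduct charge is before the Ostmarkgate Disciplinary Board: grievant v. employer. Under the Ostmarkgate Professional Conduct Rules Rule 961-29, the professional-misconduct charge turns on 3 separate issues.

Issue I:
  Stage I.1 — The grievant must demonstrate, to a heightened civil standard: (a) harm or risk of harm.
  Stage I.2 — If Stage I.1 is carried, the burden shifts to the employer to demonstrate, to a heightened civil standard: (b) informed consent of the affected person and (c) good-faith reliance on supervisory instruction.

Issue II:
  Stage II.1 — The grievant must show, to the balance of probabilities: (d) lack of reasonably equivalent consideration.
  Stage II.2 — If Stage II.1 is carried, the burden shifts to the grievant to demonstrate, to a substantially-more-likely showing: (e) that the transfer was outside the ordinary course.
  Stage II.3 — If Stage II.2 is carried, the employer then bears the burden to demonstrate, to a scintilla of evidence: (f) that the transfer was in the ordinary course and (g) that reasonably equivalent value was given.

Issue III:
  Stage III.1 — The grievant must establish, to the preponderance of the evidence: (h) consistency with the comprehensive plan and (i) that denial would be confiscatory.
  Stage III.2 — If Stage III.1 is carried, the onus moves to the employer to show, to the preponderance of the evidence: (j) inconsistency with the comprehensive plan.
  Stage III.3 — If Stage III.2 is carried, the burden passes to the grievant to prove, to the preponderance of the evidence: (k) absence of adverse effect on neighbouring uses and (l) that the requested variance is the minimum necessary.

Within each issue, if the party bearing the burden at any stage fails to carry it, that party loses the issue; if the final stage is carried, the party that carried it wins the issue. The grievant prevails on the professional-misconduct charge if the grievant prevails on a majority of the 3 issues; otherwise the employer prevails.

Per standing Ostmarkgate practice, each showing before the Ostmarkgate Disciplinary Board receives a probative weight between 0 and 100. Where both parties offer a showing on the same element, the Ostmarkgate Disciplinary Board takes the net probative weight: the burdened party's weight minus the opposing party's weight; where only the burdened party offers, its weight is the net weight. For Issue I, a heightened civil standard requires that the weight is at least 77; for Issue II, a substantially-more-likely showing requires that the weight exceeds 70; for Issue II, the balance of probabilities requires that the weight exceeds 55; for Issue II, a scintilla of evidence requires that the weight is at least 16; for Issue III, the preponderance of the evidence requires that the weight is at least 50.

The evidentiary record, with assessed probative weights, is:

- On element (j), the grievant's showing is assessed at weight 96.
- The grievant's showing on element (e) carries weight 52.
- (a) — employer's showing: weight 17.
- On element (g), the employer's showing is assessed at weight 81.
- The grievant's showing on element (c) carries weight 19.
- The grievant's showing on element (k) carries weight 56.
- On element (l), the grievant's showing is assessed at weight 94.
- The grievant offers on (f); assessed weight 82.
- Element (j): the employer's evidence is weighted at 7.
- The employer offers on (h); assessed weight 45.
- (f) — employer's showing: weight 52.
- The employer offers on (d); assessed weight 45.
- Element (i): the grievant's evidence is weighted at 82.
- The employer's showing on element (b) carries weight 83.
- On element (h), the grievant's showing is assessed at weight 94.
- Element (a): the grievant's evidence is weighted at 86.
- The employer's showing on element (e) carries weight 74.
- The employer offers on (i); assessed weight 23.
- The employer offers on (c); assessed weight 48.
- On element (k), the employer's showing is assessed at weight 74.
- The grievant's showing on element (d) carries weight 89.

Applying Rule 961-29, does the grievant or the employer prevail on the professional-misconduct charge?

employer

— Issue I —
At Stage I.1 the grievant must meet a heightened civil standard (weight is at least 77): on (a) the weight is 86 less the opposing 17 gives net 69, which does not reach 77, so (a) does not meet the standard.
  The grievant does not carry Stage I.1.
The employer prevails on this issue.
— Issue II —
Stage II.1 (grievant, the balance of probabilities, weight exceeds 55): (d) net 89−45=44 ≤ 55 — fails.
  The grievant does not carry Stage II.1.
The employer prevails on this issue.
— Issue III —
Stage III.1 — burden on grievant; standard: the preponderance of the evidence (weight is at least 50).
    (h): 94 − 45 = 49 < 50 [not met]
    (i): 82 − 23 = 59 ≥ 50 [met]
  The grievant does not carry Stage III.1.
The employer prevails on this issue.
Per-issue: Issue I → employer; Issue II → employer; Issue III → employer. The grievant must prevail on a majority of issues; overall, the employer prevails.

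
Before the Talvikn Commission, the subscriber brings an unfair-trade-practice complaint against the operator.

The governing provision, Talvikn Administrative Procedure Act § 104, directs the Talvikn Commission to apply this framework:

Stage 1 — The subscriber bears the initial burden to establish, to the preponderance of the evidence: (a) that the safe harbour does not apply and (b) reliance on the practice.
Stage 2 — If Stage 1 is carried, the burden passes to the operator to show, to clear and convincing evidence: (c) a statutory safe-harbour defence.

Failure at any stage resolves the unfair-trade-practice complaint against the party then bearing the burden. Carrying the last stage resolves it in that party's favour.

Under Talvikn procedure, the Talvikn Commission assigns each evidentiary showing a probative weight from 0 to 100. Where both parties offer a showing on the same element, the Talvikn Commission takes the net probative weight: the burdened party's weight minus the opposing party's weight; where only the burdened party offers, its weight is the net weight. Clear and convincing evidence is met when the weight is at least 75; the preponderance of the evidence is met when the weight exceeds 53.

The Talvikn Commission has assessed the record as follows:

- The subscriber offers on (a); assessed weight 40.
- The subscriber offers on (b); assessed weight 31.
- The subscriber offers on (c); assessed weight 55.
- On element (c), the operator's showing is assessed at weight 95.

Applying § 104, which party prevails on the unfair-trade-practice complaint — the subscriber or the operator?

operator

At Stage 1 the subscriber must meet the preponderance of the evidence (weight exceeds 53): on (a) the weight is 40, ≤ 53, so (a) does not meet the standard; on (b) the weight is 31, ≤ 53, so (b) does not meet the standard.
  The subscriber does not carry Stage 1.
So the operator prevails.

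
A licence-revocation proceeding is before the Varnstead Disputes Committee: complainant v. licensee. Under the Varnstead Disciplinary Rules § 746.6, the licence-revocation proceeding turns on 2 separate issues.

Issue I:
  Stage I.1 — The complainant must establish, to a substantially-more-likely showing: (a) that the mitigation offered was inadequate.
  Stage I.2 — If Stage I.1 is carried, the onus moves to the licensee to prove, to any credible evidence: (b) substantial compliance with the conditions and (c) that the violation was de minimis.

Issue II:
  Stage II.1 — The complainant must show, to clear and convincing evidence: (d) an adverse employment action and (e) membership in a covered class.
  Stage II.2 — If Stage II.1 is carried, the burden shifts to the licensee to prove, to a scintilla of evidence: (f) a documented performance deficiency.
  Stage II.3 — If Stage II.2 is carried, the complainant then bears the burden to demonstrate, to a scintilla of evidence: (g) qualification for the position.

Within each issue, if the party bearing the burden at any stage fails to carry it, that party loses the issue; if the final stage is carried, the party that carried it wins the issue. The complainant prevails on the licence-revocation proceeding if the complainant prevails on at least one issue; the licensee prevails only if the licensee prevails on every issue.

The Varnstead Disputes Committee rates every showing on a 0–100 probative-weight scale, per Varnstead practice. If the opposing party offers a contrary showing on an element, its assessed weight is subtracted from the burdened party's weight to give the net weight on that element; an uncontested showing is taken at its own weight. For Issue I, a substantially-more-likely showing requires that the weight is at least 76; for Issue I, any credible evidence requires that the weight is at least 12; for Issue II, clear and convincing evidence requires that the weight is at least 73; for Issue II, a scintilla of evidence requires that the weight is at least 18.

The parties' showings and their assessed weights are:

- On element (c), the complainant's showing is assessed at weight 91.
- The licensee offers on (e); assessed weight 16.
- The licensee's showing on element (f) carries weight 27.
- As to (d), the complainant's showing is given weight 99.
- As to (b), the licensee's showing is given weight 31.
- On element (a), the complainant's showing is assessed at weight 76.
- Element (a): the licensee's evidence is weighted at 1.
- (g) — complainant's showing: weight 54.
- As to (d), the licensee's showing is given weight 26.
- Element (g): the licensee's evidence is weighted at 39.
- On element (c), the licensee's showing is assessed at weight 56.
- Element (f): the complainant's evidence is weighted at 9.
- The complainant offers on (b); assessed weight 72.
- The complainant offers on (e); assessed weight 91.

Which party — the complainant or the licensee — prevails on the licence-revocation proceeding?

— Issue I —
Stage I.1 (complainant, a substantially-more-likely showing, weight is at least 76): (a) net 76−1=75 < 76 — fails.
  Stage I.1 not carried; the complainant fails its burden.
The licensee prevails on this issue.
— Issue II —
Stage II.1 (complainant, clear and convincing evidence, weight is at least 73): (d) net 99−26=73 ≥ 73 — meets; (e) net 91−16=75 ≥ 73 — meets.
  All elements met. The burden passes to the licensee.
Stage II.2 (licensee, a scintilla of evidence, weight is at least 18): (f) net 27−9=18 ≥ 18 — meets.
  The licensee carries Stage II.2; the complainant now bears the burden.
Stage II.3 (complainant, a scintilla of evidence, weight is at least 18): (g) net 54−39=15 < 18 — fails.
  Not every element is met, so the complainant fails to carry Stage II.3.
So the licensee prevails on this issue.
Per-issue: Issue I → licensee; Issue II → licensee. The complainant must prevail on at least one issue; overall, the licensee prevails.

licensee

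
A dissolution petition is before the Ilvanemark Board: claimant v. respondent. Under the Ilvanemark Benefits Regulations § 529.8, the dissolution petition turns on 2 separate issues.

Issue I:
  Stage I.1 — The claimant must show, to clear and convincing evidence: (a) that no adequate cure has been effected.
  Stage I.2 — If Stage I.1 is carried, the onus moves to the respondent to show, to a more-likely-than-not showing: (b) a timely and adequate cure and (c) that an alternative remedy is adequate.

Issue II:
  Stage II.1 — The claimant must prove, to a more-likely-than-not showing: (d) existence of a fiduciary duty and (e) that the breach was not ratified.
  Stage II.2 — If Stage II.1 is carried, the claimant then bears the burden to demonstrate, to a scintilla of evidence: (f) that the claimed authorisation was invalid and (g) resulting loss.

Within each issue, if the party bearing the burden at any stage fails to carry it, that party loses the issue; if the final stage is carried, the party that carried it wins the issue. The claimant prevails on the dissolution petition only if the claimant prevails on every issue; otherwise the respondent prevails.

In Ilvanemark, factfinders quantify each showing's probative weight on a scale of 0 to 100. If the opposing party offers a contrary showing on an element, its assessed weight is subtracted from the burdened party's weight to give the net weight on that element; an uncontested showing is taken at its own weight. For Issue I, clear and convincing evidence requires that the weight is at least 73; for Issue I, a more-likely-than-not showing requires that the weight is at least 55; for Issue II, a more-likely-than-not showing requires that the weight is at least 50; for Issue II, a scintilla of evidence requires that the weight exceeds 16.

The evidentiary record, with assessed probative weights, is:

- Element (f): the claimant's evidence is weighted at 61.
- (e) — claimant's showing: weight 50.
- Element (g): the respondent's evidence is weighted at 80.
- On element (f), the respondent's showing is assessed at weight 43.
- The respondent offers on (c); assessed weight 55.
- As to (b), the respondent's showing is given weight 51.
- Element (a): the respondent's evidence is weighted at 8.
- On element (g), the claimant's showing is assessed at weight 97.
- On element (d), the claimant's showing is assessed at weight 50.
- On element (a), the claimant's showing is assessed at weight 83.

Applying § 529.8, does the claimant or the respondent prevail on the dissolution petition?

— Issue I —
At Stage I.1 the claimant must meet clear and convincing evidence (weight is at least 73): on (a) the weight is 83 less the opposing 8 gives net 75, ≥ 73, so (a) meets the standard.
  All elements met. The burden passes to the respondent.
At Stage I.2 the respondent must meet a more-likely-than-not showing (weight is at least 55): on (b) the weight is 51, which does not reach 55, so (b) does not meet the standard; on (c) the weight is 55, which does reach 55, so (c) meets the standard.
  Not every element is met, so the respondent fails to carry Stage I.2.
The analysis ends at Stage I.2; the claimant prevails on this issue.
— Issue II —
Stage II.1 (claimant, a more-likely-than-not showing, weight is at least 50): (d) 50 ≥ 50 — meets; (e) 50 ≥ 50 — meets.
  Stage II.1 carried; the burden remains with the claimant.
Stage II.2 (claimant, a scintilla of evidence, weight exceeds 16): (f) net 61−43=18 > 16 — meets; (g) net 97−80=17 > 16 — meets.
  Stage II.2 carried; the final stage is satisfied.
With every stage satisfied, the claimant prevails on this issue.
Per-issue: Issue I → claimant; Issue II → claimant. The claimant must prevail on every issue; overall, the claimant prevails.

claimant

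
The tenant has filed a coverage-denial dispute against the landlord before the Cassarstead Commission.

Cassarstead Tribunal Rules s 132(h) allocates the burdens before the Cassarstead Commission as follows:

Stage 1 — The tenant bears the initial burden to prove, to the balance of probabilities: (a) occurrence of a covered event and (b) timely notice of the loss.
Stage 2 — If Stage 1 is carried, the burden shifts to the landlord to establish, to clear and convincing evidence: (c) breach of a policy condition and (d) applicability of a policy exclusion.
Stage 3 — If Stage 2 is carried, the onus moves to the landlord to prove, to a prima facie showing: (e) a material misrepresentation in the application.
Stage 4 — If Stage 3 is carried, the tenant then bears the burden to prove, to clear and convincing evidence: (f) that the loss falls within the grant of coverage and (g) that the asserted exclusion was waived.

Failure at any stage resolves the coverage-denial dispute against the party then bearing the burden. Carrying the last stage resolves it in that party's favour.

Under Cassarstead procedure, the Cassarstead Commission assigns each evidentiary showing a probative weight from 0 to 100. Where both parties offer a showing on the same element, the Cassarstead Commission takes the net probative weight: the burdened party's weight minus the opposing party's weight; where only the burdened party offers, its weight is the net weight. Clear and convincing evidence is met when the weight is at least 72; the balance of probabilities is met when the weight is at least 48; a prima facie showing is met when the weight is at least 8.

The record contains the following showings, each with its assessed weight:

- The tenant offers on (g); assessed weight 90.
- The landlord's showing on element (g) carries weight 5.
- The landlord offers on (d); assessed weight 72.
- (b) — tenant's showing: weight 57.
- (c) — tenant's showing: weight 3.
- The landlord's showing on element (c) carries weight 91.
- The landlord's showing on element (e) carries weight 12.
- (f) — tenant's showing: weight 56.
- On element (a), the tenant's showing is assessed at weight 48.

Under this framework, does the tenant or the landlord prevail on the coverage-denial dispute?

landlord

Stage 1 (tenant, the balance of probabilities, weight is at least 48): (a) 48 ≥ 48 — meets; (b) 57 ≥ 48 — meets.
  Stage 1 carried; the burden shifts to the landlord.
Stage 2 (landlord, clear and convincing evidence, weight is at least 72): (c) net 91−3=88 ≥ 72 — meets; (d) 72 ≥ 72 — meets.
  Stage 2 carried; the burden remains with the landlord.
Stage 3 (landlord, a prima facie showing, weight is at least 8): (e) 12 ≥ 8 — meets.
  Stage 3 is satisfied; the onus moves to the tenant.
Stage 4 (tenant, clear and convincing evidence, weight is at least 72): (f) 56 < 72 — fails; (g) net 90−5=85 ≥ 72 — meets.
  The tenant does not carry Stage 4.
The analysis ends at Stage 4; the landlord prevails.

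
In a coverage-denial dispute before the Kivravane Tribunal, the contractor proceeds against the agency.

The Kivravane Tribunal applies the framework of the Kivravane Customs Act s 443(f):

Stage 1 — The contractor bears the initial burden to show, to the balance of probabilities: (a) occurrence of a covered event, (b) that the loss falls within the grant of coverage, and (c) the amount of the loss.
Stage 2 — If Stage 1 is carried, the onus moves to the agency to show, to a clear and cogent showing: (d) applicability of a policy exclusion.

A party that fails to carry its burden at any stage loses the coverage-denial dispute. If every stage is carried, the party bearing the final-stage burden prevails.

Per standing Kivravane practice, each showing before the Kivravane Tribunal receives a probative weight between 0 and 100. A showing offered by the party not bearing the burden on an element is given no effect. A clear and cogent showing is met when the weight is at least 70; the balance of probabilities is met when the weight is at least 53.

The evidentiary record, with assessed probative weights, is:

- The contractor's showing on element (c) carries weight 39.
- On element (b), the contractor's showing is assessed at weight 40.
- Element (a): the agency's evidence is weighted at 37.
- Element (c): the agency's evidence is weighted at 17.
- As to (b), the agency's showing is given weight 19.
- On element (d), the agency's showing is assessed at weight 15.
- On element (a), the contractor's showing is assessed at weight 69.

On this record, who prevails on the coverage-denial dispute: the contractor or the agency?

agency

Stage 1 (contractor, the balance of probabilities, weight is at least 53): (a) 69 (agency's 37 disregarded) ≥ 53 — meets; (b) 40 (agency's 19 disregarded) < 53 — fails; (c) 39 (agency's 17 disregarded) < 53 — fails.
  Stage 1 not carried; the contractor fails its burden.
So the agency prevails.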